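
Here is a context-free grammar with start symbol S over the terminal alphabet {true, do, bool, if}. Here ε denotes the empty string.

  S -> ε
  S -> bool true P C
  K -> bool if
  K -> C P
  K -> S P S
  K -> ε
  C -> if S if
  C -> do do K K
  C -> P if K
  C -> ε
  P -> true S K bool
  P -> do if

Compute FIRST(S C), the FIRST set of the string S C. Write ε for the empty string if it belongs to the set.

FIRST(S) = {ε, bool}
FIRST(P) = {do, true}
FIRST(C) = {ε, do, if, true}  (via P if K)
FIRST(K) = {ε, bool, do, if, true}  (via C P, S P S)
FIRST(S C): take FIRST of each symbol in turn, carrying on past any symbol whose FIRST contains ε; result {ε, bool, do, if, true}.

{ε, bool, do, if, true}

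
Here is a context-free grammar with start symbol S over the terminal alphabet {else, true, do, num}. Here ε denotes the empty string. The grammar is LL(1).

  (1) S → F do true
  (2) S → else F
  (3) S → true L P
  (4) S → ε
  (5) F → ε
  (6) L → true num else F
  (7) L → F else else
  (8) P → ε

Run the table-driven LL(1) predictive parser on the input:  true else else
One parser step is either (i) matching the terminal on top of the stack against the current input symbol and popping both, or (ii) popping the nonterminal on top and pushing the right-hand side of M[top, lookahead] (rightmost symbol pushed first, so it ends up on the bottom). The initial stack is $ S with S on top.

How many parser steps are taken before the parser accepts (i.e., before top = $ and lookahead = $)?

7

     Stack            Input             Action
  1  $ S              true else else $  expand S → true L P
  2  $ P L true       true else else $  match true
  3  $ P L            else else $       expand L → F else else
  4  $ P else else F  else else $       expand F → ε
  5  $ P else else    else else $       match else
  6  $ P else         else $            match else
  7  $ P              $                 expand P → ε
Accept reached after 7 steps.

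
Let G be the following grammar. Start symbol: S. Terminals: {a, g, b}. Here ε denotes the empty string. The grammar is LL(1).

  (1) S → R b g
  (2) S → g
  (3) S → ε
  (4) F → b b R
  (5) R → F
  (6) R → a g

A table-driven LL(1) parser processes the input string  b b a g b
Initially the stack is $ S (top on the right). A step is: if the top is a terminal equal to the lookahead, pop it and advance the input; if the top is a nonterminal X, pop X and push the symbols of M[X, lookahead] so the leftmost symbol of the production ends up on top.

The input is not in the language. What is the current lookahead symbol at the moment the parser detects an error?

$

      Stack        Input        Action
   1  $ S          b b a g b $  expand S → R b g
   2  $ g b R      b b a g b $  expand R → F
   3  $ g b F      b b a g b $  expand F → b b R
   4  $ g b R b b  b b a g b $  match b
   5  $ g b R b    b a g b $    match b
   6  $ g b R      a g b $      expand R → a g
   7  $ g b g a    a g b $      match a
   8  $ g b g      g b $        match g
   9  $ g b        b $          match b
  10  $ g          $            error: top is terminal g but lookahead is $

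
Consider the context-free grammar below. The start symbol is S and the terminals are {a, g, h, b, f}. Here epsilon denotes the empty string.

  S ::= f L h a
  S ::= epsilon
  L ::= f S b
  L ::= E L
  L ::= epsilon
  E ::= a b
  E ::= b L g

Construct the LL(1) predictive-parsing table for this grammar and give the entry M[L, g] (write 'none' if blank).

L ::= epsilon

FIRST(S) = {epsilon, f}
FIRST(E) = {a, b}
FIRST(L) = {epsilon, a, b, f}  (via E L)
FOLLOW(S) includes $ since S is the start symbol.
FOLLOW(L): in S::=f L h a, L is followed by h a with FIRST {h}; in L::=E L, the suffix after L is empty (adds nothing new); in E::=b L g, L is followed by g with FIRST {g}. Thus FOLLOW(L) = {g, h}.
For L ::= f S b: FIRST(f S b) = {f}, so it goes in M[L, t] for t ∈ {f}.
For L ::= E L: FIRST(E L) = {a, b}, so it goes in M[L, t] for t ∈ {a, b}.
For L ::= epsilon: FIRST(epsilon) = {epsilon}, so it goes in M[L, t] for t ∈ {}; since epsilon ∈ FIRST, also for every t ∈ FOLLOW(L) = {g, h}.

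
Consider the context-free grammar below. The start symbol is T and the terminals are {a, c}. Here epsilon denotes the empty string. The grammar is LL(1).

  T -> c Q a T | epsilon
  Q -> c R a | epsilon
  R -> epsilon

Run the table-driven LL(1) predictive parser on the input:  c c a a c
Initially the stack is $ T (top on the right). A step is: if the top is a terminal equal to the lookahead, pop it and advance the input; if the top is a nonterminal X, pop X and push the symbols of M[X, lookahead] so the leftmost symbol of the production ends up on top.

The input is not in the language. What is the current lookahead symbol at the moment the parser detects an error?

$

step 1: stack=$ T  input=c c a a c $  — expand T -> c Q a T
step 2: stack=$ T a Q c  input=c c a a c $  — match c
step 3: stack=$ T a Q  input=c a a c $  — expand Q -> c R a
step 4: stack=$ T a a R c  input=c a a c $  — match c
step 5: stack=$ T a a R  input=a a c $  — expand R -> epsilon
step 6: stack=$ T a a  input=a a c $  — match a
step 7: stack=$ T a  input=a c $  — match a
step 8: stack=$ T  input=c $  — expand T -> c Q a T
step 9: stack=$ T a Q c  input=c $  — match c
step 10: stack=$ T a Q  input=$  — error: M[Q, $] is empty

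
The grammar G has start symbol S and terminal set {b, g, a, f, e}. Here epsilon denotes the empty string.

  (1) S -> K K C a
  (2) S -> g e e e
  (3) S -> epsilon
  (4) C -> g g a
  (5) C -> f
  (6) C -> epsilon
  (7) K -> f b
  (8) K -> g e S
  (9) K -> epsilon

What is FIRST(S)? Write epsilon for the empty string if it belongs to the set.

{epsilon, a, f, g}

FIRST(C) = {epsilon, f, g}
FIRST(K) = {epsilon, f, g}
FIRST(S) = {epsilon, a, f, g}  (via K K C a)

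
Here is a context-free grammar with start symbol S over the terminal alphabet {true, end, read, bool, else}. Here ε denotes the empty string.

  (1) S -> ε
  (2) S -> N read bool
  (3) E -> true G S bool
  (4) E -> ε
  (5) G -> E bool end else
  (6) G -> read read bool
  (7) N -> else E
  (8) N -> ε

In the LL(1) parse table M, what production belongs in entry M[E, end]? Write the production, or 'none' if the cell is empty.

FIRST(E) = {ε, true}
FIRST(N) = {ε, else}
FIRST(S) = {ε, else, read}  (via N read bool)
FIRST(G) = {bool, read, true}  (via E bool end else)
FOLLOW(S) includes $ since S is the start symbol.
FOLLOW(N): in S->N read bool, N is followed by read bool with FIRST {read}. Thus FOLLOW(N) = {read}.
FOLLOW(E): in G->E bool end else, E is followed by bool end else with FIRST {bool}; in N->else E, the suffix after E is empty, so FOLLOW(E) ⊇ FOLLOW(N) = {read}. Thus FOLLOW(E) = {bool, read}.
For E -> true G S bool: FIRST(true G S bool) = {true}, so it goes in M[E, t] for t ∈ {true}.
For E -> ε: FIRST(ε) = {ε}, so it goes in M[E, t] for t ∈ {}; since ε ∈ FIRST, also for every t ∈ FOLLOW(E) = {bool, read}.
None of these place a production in M[E, end].

none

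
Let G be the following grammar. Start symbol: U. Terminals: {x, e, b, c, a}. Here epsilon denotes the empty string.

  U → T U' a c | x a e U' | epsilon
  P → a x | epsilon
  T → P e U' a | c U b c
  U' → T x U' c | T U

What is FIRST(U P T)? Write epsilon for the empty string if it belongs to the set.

FIRST(P): from P→a x we get {a}; from P→epsilon we get {epsilon}. So FIRST(P) = {epsilon, a}.
FIRST(T): from T→P e U' a we get {a, e}; from T→c U b c we get {c}. So FIRST(T) = {a, c, e}.
FIRST(U): from U→T U' a c we get {a, c, e}; from U→x a e U' we get {x}; from U→epsilon we get {epsilon}. So FIRST(U) = {epsilon, a, c, e, x}.
FIRST(U'): from U'→T x U' c we get {a, c, e}; from U'→T U we get {a, c, e}. So FIRST(U') = {a, c, e}.
FIRST(U P T): take FIRST of each symbol in turn, carrying on past any symbol whose FIRST contains epsilon; result {a, c, e, x}.

{a, c, e, x}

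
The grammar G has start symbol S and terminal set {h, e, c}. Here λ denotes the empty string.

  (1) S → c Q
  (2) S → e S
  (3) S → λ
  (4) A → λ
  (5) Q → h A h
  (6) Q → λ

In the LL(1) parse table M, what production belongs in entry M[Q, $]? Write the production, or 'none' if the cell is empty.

FIRST(S) = {λ, c, e}
FIRST(A) = {λ}
FIRST(Q) = {λ, h}
FOLLOW(S) includes $ since S is the start symbol.
FOLLOW(S): in S→e S, the suffix after S is empty (adds nothing new). Thus FOLLOW(S) = {$}.
FOLLOW(Q): in S→c Q, the suffix after Q is empty, so FOLLOW(Q) ⊇ FOLLOW(S) = {$}. Thus FOLLOW(Q) = {$}.
For Q → h A h: FIRST(h A h) = {h}, so it goes in M[Q, t] for t ∈ {h}.
For Q → λ: FIRST(λ) = {λ}, so it goes in M[Q, t] for t ∈ {}; since λ ∈ FIRST, also for every t ∈ FOLLOW(Q) = {$}.

Q → λ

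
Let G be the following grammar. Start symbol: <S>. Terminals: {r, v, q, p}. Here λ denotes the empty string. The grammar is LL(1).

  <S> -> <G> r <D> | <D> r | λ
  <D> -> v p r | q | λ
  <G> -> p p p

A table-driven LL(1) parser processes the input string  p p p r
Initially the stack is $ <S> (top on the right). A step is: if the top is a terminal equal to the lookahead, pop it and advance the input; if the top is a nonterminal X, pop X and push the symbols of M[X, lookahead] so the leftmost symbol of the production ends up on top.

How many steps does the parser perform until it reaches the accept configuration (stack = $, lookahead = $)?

step 1: stack=$ <S>  input=p p p r $  — expand <S> -> <G> r <D>
step 2: stack=$ <D> r <G>  input=p p p r $  — expand <G> -> p p p
step 3: stack=$ <D> r p p p  input=p p p r $  — match p
step 4: stack=$ <D> r p p  input=p p r $  — match p
step 5: stack=$ <D> r p  input=p r $  — match p
step 6: stack=$ <D> r  input=r $  — match r
step 7: stack=$ <D>  input=$  — expand <D> -> λ
Accept reached after 7 steps.

7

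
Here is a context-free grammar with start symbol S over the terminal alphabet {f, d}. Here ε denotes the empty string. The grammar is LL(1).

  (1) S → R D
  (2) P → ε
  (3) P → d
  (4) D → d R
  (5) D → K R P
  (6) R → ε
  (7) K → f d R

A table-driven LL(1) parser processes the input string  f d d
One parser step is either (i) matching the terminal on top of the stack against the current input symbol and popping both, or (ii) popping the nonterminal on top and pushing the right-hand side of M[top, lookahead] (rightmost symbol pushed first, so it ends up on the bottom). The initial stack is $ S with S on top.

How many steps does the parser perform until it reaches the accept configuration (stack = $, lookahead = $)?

10

step 1: stack=$ S  input=f d d $  — expand S → R D
step 2: stack=$ D R  input=f d d $  — expand R → ε
step 3: stack=$ D  input=f d d $  — expand D → K R P
step 4: stack=$ P R K  input=f d d $  — expand K → f d R
step 5: stack=$ P R R d f  input=f d d $  — match f
step 6: stack=$ P R R d  input=d d $  — match d
step 7: stack=$ P R R  input=d $  — expand R → ε
step 8: stack=$ P R  input=d $  — expand R → ε
step 9: stack=$ P  input=d $  — expand P → d
step 10: stack=$ d  input=d $  — match d
Accept reached after 10 steps.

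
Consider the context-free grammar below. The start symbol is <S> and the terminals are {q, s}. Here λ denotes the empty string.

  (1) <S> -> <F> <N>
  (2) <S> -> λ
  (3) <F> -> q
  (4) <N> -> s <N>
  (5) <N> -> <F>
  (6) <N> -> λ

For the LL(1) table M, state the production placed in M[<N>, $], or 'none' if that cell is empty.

<N> -> λ

FIRST(<F>): from <F>->q we get {q}. So FIRST(<F>) = {q}.
FIRST(<S>): from <S>-><F> <N> we get {q}; from <S>->λ we get {λ}. So FIRST(<S>) = {λ, q}.
FIRST(<N>): from <N>->s <N> we get {s}; from <N>-><F> we get {q}; from <N>->λ we get {λ}. So FIRST(<N>) = {λ, q, s}.
FOLLOW(<S>) includes $ since <S> is the start symbol.
FOLLOW(<S>): <S> appears on no right-hand side. Thus FOLLOW(<S>) = {$}.
FOLLOW(<N>): in <S>-><F> <N>, the suffix after <N> is empty, so FOLLOW(<N>) ⊇ FOLLOW(<S>) = {$}; in <N>->s <N>, the suffix after <N> is empty (adds nothing new). Thus FOLLOW(<N>) = {$}.
For <N> -> s <N>: FIRST(s <N>) = {s}, so it goes in M[<N>, t] for t ∈ {s}.
For <N> -> <F>: FIRST(<F>) = {q}, so it goes in M[<N>, t] for t ∈ {q}.
For <N> -> λ: FIRST(λ) = {λ}, so it goes in M[<N>, t] for t ∈ {}; since λ ∈ FIRST, also for every t ∈ FOLLOW(<N>) = {$}.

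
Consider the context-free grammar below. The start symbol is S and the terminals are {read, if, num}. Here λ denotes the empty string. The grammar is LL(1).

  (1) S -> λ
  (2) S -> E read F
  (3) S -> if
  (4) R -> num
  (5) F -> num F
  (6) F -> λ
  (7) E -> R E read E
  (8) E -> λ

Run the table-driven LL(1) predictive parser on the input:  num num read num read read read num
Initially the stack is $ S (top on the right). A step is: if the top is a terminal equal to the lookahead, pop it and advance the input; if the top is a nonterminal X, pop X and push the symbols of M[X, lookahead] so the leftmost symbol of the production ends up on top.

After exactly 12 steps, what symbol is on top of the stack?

      Stack                         Input                                  Action
   1  $ S                           num num read num read read read num $  expand S -> E read F
   2  $ F read E                    num num read num read read read num $  expand E -> R E read E
   3  $ F read E read E R           num num read num read read read num $  expand R -> num
   4  $ F read E read E num         num num read num read read read num $  match num
   5  $ F read E read E             num read num read read read num $      expand E -> R E read E
   6  $ F read E read E read E R    num read num read read read num $      expand R -> num
   7  $ F read E read E read E num  num read num read read read num $      match num
   8  $ F read E read E read E      read num read read read num $          expand E -> λ
   9  $ F read E read E read        read num read read read num $          match read
  10  $ F read E read E             num read read read num $               expand E -> R E read E
  11  $ F read E read E read E R    num read read read num $               expand R -> num
  12  $ F read E read E read E num  num read read read num $               match num
Stack after step 12: $ F read E read E read E (top = E).

E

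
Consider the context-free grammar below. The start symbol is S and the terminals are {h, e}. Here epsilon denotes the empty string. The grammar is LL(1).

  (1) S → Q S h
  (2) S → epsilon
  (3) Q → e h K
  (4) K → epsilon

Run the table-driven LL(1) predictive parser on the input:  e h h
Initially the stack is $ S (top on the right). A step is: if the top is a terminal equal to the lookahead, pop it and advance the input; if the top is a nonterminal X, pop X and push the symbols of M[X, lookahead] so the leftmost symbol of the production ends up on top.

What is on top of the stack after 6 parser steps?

h

     Stack        Input    Action
  1  $ S          e h h $  expand S → Q S h
  2  $ h S Q      e h h $  expand Q → e h K
  3  $ h S K h e  e h h $  match e
  4  $ h S K h    h h $    match h
  5  $ h S K      h $      expand K → epsilon
  6  $ h S        h $      expand S → epsilon
Stack after step 6: $ h (top = h).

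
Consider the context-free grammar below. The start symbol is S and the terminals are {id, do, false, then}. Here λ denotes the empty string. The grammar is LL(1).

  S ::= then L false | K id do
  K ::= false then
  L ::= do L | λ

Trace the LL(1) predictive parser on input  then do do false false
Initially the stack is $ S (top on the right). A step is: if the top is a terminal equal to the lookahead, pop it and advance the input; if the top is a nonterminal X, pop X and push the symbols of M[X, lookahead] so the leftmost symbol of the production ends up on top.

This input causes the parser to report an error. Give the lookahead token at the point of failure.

     Stack           Input                     Action
  1  $ S             then do do false false $  expand S ::= then L false
  2  $ false L then  then do do false false $  match then
  3  $ false L       do do false false $       expand L ::= do L
  4  $ false L do    do do false false $       match do
  5  $ false L       do false false $          expand L ::= do L
  6  $ false L do    do false false $          match do
  7  $ false L       false false $             expand L ::= λ
  8  $ false         false false $             match false
  9  $               false $                   error: stack empty but input remains

false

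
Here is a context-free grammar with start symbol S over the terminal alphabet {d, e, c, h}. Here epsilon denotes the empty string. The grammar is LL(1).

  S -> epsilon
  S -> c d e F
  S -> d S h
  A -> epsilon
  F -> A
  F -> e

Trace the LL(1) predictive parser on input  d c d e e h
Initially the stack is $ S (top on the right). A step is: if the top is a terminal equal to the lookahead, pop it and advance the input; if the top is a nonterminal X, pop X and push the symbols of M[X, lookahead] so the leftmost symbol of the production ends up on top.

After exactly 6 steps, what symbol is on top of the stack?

step 1: stack=$ S  input=d c d e e h $  — expand S -> d S h
step 2: stack=$ h S d  input=d c d e e h $  — match d
step 3: stack=$ h S  input=c d e e h $  — expand S -> c d e F
step 4: stack=$ h F e d c  input=c d e e h $  — match c
step 5: stack=$ h F e d  input=d e e h $  — match d
step 6: stack=$ h F e  input=e e h $  — match e
Stack after step 6: $ h F (top = F).

F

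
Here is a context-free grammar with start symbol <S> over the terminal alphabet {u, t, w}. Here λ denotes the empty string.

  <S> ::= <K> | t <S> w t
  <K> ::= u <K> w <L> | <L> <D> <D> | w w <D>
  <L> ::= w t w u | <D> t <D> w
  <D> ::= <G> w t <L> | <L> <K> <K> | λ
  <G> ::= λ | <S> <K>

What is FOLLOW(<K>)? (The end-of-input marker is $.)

{$, t, u, w}

FIRST(<S>) = {t, u, w}  (via <K>)
FIRST(<G>) = {λ, t, u, w}  (via <S> <K>)
FIRST(<K>) = {t, u, w}  (via <L> <D> <D>)
FIRST(<L>) = {t, u, w}  (via <D> t <D> w)
FIRST(<D>) = {λ, t, u, w}  (via <G> w t <L>, <L> <K> <K>)
FOLLOW(<S>) includes $ since <S> is the start symbol.
FOLLOW(<S>): in <S>::=t <S> w t, <S> is followed by w t with FIRST {w}; in <G>::=<S> <K>, <S> is followed by <K> with FIRST {t, u, w}. Thus FOLLOW(<S>) = {$, t, u, w}.
FOLLOW(<G>): in <D>::=<G> w t <L>, <G> is followed by w t <L> with FIRST {w}. Thus FOLLOW(<G>) = {w}.
FOLLOW(<K>): in <S>::=<K>, the suffix after <K> is empty, so FOLLOW(<K>) ⊇ FOLLOW(<S>) = {$, t, u, w}; in <K>::=u <K> w <L>, <K> is followed by w <L> with FIRST {w}; in <D>::=<L> <K> <K> (occurrence 1), <K> is followed by <K> with FIRST {t, u, w}; in <D>::=<L> <K> <K> (occurrence 2), the suffix after <K> is empty, so FOLLOW(<K>) ⊇ FOLLOW(<D>) = {$, t, u, w}; in <G>::=<S> <K>, the suffix after <K> is empty, so FOLLOW(<K>) ⊇ FOLLOW(<G>) = {w}. Thus FOLLOW(<K>) = {$, t, u, w}.
FOLLOW(<D>): in <K>::=<L> <D> <D> (occurrence 1), <D> is followed by <D> with FIRST {λ, t, u, w}; in <K>::=<L> <D> <D> (occurrence 1), the suffix after <D> is nullable, so FOLLOW(<D>) ⊇ FOLLOW(<K>) = {$, t, u, w}; in <K>::=<L> <D> <D> (occurrence 2), the suffix after <D> is empty, so FOLLOW(<D>) ⊇ FOLLOW(<K>) = {$, t, u, w}; in <K>::=w w <D>, the suffix after <D> is empty, so FOLLOW(<D>) ⊇ FOLLOW(<K>) = {$, t, u, w}; in <L>::=<D> t <D> w (occurrence 1), <D> is followed by t <D> w with FIRST {t}; in <L>::=<D> t <D> w (occurrence 2), <D> is followed by w with FIRST {w}. Thus FOLLOW(<D>) = {$, t, u, w}.
FOLLOW(<L>): in <K>::=u <K> w <L>, the suffix after <L> is empty, so FOLLOW(<L>) ⊇ FOLLOW(<K>) = {$, t, u, w}; in <K>::=<L> <D> <D>, <L> is followed by <D> <D> with FIRST {λ, t, u, w}; in <K>::=<L> <D> <D>, the suffix after <L> is nullable, so FOLLOW(<L>) ⊇ FOLLOW(<K>) = {$, t, u, w}; in <D>::=<G> w t <L>, the suffix after <L> is empty, so FOLLOW(<L>) ⊇ FOLLOW(<D>) = {$, t, u, w}; in <D>::=<L> <K> <K>, <L> is followed by <K> <K> with FIRST {t, u, w}. Thus FOLLOW(<L>) = {$, t, u, w}.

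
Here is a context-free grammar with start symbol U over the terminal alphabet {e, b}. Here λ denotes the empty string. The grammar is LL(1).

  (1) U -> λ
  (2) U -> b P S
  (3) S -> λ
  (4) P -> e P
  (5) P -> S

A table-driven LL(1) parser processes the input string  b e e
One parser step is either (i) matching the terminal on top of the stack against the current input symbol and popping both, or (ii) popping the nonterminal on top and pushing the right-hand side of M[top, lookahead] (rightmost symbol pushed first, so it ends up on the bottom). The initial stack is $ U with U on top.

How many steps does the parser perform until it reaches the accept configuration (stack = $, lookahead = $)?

9

     Stack    Input    Action
  1  $ U      b e e $  expand U -> b P S
  2  $ S P b  b e e $  match b
  3  $ S P    e e $    expand P -> e P
  4  $ S P e  e e $    match e
  5  $ S P    e $      expand P -> e P
  6  $ S P e  e $      match e
  7  $ S P    $        expand P -> S
  8  $ S S    $        expand S -> λ
  9  $ S      $        expand S -> λ
Accept reached after 9 steps.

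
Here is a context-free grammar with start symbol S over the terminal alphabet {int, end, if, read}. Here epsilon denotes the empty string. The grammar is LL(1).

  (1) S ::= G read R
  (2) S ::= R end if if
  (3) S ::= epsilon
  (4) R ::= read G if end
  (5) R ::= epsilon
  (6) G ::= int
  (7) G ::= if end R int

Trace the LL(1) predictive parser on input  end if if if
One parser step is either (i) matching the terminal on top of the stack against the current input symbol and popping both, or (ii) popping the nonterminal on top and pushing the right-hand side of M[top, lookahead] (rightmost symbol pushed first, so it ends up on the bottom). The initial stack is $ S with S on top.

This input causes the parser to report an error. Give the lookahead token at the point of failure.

if

step 1: stack=$ S  input=end if if if $  — expand S ::= R end if if
step 2: stack=$ if if end R  input=end if if if $  — expand R ::= epsilon
step 3: stack=$ if if end  input=end if if if $  — match end
step 4: stack=$ if if  input=if if if $  — match if
step 5: stack=$ if  input=if if $  — match if
step 6: stack=$  input=if $  — error: stack empty but input remains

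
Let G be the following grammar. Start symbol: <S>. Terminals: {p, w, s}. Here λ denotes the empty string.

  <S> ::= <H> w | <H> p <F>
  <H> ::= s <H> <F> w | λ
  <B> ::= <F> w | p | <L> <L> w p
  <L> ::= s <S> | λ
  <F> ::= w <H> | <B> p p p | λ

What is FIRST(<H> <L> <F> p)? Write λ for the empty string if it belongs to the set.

{p, s, w}

FIRST(<H>) = {λ, s}
FIRST(<L>) = {λ, s}
FIRST(<S>) = {p, s, w}  (via <H> w, <H> p <F>)
FIRST(<B>) = {p, s, w}  (via <F> w, <L> <L> w p)
FIRST(<F>) = {λ, p, s, w}  (via <B> p p p)
FIRST(<H> <L> <F> p): take FIRST of each symbol in turn, carrying on past any symbol whose FIRST contains λ; result {p, s, w}.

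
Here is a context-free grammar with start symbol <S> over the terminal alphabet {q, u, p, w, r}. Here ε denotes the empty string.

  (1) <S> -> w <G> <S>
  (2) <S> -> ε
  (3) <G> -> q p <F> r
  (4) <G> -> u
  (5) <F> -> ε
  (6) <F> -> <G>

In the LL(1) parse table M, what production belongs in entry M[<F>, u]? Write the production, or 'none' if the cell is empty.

FIRST(<S>): from <S>->w <G> <S> we get {w}; from <S>->ε we get {ε}. So FIRST(<S>) = {ε, w}.
FIRST(<G>): from <G>->q p <F> r we get {q}; from <G>->u we get {u}. So FIRST(<G>) = {q, u}.
FIRST(<F>): from <F>->ε we get {ε}; from <F>-><G> we get {q, u}. So FIRST(<F>) = {ε, q, u}.
FOLLOW(<S>) includes $ since <S> is the start symbol.
FOLLOW(<F>): in <G>->q p <F> r, <F> is followed by r with FIRST {r}. Thus FOLLOW(<F>) = {r}.
For <F> -> ε: FIRST(ε) = {ε}, so it goes in M[<F>, t] for t ∈ {}; since ε ∈ FIRST, also for every t ∈ FOLLOW(<F>) = {r}.
For <F> -> <G>: FIRST(<G>) = {q, u}, so it goes in M[<F>, t] for t ∈ {q, u}.

<F> -> <G>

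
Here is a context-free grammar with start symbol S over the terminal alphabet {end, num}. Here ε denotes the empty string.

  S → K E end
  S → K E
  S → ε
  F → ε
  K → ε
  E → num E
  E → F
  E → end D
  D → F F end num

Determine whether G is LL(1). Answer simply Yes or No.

No

FIRST(S) = {ε, end, num}
FIRST(F) = {ε}
FIRST(K) = {ε}
FIRST(E) = {ε, end, num}
FIRST(D) = {end}
FOLLOW(S) = {$}
FOLLOW(F) = {$, end}
FOLLOW(K) = {$, end, num}
FOLLOW(E) = {$, end}
FOLLOW(D) = {$, end}
Cell M[E, end] receives both E → F and E → end D — the grammar is not LL(1).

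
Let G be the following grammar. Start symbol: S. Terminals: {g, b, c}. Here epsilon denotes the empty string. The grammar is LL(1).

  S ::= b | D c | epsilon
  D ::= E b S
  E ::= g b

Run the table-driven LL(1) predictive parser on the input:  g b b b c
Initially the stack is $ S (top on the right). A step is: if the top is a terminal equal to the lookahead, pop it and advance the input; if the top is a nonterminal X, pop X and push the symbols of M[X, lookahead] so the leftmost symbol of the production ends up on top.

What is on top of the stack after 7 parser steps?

     Stack        Input        Action
  1  $ S          g b b b c $  expand S ::= D c
  2  $ c D        g b b b c $  expand D ::= E b S
  3  $ c S b E    g b b b c $  expand E ::= g b
  4  $ c S b b g  g b b b c $  match g
  5  $ c S b b    b b b c $    match b
  6  $ c S b      b b c $      match b
  7  $ c S        b c $        expand S ::= b
Stack after step 7: $ c b (top = b).

b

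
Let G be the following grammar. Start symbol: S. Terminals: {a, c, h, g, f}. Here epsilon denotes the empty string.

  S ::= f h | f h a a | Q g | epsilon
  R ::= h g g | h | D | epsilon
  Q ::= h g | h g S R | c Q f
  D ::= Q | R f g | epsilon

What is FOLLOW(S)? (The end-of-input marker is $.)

{$, c, f, g, h}

FIRST(Q): from Q::=h g we get {h}; from Q::=h g S R we get {h}; from Q::=c Q f we get {c}. So FIRST(Q) = {c, h}.
FIRST(S): from S::=f h we get {f}; from S::=f h a a we get {f}; from S::=Q g we get {c, h}; from S::=epsilon we get {epsilon}. So FIRST(S) = {epsilon, c, f, h}.
FIRST(R): from R::=h g g we get {h}; from R::=h we get {h}; from R::=D we get {epsilon, c, f, h}; from R::=epsilon we get {epsilon}. So FIRST(R) = {epsilon, c, f, h}.
FIRST(D): from D::=Q we get {c, h}; from D::=R f g we get {c, f, h}; from D::=epsilon we get {epsilon}. So FIRST(D) = {epsilon, c, f, h}.
FOLLOW(S) includes $ since S is the start symbol.
FOLLOW(S): in Q::=h g S R, S is followed by R with FIRST {epsilon, c, f, h}; in Q::=h g S R, the suffix after S is nullable, so FOLLOW(S) ⊇ FOLLOW(Q) = {f, g}. Thus FOLLOW(S) = {$, c, f, g, h}.
FOLLOW(R): in Q::=h g S R, the suffix after R is empty, so FOLLOW(R) ⊇ FOLLOW(Q) = {f, g}; in D::=R f g, R is followed by f g with FIRST {f}. Thus FOLLOW(R) = {f, g}.
FOLLOW(D): in R::=D, the suffix after D is empty, so FOLLOW(D) ⊇ FOLLOW(R) = {f, g}. Thus FOLLOW(D) = {f, g}.
FOLLOW(Q): in S::=Q g, Q is followed by g with FIRST {g}; in Q::=c Q f, Q is followed by f with FIRST {f}; in D::=Q, the suffix after Q is empty, so FOLLOW(Q) ⊇ FOLLOW(D) = {f, g}. Thus FOLLOW(Q) = {f, g}.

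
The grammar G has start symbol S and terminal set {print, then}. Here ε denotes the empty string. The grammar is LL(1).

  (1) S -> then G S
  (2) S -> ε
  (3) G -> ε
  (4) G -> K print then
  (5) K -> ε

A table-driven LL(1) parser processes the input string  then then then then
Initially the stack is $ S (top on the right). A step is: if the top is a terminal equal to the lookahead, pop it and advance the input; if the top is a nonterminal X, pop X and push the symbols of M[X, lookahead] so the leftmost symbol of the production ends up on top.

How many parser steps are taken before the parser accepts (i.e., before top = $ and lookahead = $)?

13

      Stack       Input                  Action
   1  $ S         then then then then $  expand S -> then G S
   2  $ S G then  then then then then $  match then
   3  $ S G       then then then $       expand G -> ε
   4  $ S         then then then $       expand S -> then G S
   5  $ S G then  then then then $       match then
   6  $ S G       then then $            expand G -> ε
   7  $ S         then then $            expand S -> then G S
   8  $ S G then  then then $            match then
   9  $ S G       then $                 expand G -> ε
  10  $ S         then $                 expand S -> then G S
  11  $ S G then  then $                 match then
  12  $ S G       $                      expand G -> ε
  13  $ S         $                      expand S -> ε
Accept reached after 13 steps.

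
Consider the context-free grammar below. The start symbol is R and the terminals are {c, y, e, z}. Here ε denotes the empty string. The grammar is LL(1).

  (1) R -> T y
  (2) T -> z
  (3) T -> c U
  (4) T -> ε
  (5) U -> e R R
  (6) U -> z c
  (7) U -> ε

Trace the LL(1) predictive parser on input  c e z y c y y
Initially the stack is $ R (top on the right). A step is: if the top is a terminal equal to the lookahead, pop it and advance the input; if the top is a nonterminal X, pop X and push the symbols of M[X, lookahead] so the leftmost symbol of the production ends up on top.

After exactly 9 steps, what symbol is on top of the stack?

R

step 1: stack=$ R  input=c e z y c y y $  — expand R -> T y
step 2: stack=$ y T  input=c e z y c y y $  — expand T -> c U
step 3: stack=$ y U c  input=c e z y c y y $  — match c
step 4: stack=$ y U  input=e z y c y y $  — expand U -> e R R
step 5: stack=$ y R R e  input=e z y c y y $  — match e
step 6: stack=$ y R R  input=z y c y y $  — expand R -> T y
step 7: stack=$ y R y T  input=z y c y y $  — expand T -> z
step 8: stack=$ y R y z  input=z y c y y $  — match z
step 9: stack=$ y R y  input=y c y y $  — match y
Stack after step 9: $ y R (top = R).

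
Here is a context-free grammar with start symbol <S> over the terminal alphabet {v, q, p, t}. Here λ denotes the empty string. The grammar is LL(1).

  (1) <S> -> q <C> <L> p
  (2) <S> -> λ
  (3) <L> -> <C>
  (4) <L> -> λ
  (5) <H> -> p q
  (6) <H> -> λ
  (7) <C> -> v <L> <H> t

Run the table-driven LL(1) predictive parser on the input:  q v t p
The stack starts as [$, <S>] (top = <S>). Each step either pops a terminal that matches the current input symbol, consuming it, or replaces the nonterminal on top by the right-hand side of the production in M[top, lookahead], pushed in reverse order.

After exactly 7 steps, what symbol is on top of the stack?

step 1: stack=$ <S>  input=q v t p $  — expand <S> -> q <C> <L> p
step 2: stack=$ p <L> <C> q  input=q v t p $  — match q
step 3: stack=$ p <L> <C>  input=v t p $  — expand <C> -> v <L> <H> t
step 4: stack=$ p <L> t <H> <L> v  input=v t p $  — match v
step 5: stack=$ p <L> t <H> <L>  input=t p $  — expand <L> -> λ
step 6: stack=$ p <L> t <H>  input=t p $  — expand <H> -> λ
step 7: stack=$ p <L> t  input=t p $  — match t
Stack after step 7: $ p <L> (top = <L>).

<L>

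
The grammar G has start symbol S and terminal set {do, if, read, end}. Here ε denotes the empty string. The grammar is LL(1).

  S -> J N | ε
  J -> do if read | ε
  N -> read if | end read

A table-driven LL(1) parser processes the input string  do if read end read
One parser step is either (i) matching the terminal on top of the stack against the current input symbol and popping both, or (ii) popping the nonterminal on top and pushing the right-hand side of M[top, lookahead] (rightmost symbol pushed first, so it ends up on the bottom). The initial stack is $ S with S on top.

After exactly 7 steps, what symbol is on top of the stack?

step 1: stack=$ S  input=do if read end read $  — expand S -> J N
step 2: stack=$ N J  input=do if read end read $  — expand J -> do if read
step 3: stack=$ N read if do  input=do if read end read $  — match do
step 4: stack=$ N read if  input=if read end read $  — match if
step 5: stack=$ N read  input=read end read $  — match read
step 6: stack=$ N  input=end read $  — expand N -> end read
step 7: stack=$ read end  input=end read $  — match end
Stack after step 7: $ read (top = read).

read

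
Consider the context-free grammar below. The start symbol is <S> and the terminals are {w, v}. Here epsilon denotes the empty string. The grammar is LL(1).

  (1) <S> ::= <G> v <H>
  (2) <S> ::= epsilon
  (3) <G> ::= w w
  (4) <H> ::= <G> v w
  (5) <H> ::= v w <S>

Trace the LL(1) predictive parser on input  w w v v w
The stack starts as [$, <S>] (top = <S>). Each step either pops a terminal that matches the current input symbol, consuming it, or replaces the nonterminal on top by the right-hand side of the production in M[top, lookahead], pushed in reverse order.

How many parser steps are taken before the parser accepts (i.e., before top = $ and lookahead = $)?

9

step 1: stack=$ <S>  input=w w v v w $  — expand <S> ::= <G> v <H>
step 2: stack=$ <H> v <G>  input=w w v v w $  — expand <G> ::= w w
step 3: stack=$ <H> v w w  input=w w v v w $  — match w
step 4: stack=$ <H> v w  input=w v v w $  — match w
step 5: stack=$ <H> v  input=v v w $  — match v
step 6: stack=$ <H>  input=v w $  — expand <H> ::= v w <S>
step 7: stack=$ <S> w v  input=v w $  — match v
step 8: stack=$ <S> w  input=w $  — match w
step 9: stack=$ <S>  input=$  — expand <S> ::= epsilon
Accept reached after 9 steps.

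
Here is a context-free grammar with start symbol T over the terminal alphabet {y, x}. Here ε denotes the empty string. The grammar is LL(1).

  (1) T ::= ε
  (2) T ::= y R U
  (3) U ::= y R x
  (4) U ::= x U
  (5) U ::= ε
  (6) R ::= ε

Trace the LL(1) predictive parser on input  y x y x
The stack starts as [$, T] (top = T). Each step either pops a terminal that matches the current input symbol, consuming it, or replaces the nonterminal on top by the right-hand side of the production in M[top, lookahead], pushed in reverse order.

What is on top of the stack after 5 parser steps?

U

     Stack    Input      Action
  1  $ T      y x y x $  expand T ::= y R U
  2  $ U R y  y x y x $  match y
  3  $ U R    x y x $    expand R ::= ε
  4  $ U      x y x $    expand U ::= x U
  5  $ U x    x y x $    match x
Stack after step 5: $ U (top = U).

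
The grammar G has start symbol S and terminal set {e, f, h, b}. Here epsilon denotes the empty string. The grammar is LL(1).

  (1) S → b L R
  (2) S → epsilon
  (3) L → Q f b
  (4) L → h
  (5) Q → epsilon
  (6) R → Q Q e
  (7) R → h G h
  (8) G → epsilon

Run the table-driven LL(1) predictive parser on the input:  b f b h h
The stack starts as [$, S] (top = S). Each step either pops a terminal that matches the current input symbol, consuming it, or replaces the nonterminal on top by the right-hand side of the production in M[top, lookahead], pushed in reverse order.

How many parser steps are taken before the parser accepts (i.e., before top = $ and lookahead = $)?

10

step 1: stack=$ S  input=b f b h h $  — expand S → b L R
step 2: stack=$ R L b  input=b f b h h $  — match b
step 3: stack=$ R L  input=f b h h $  — expand L → Q f b
step 4: stack=$ R b f Q  input=f b h h $  — expand Q → epsilon
step 5: stack=$ R b f  input=f b h h $  — match f
step 6: stack=$ R b  input=b h h $  — match b
step 7: stack=$ R  input=h h $  — expand R → h G h
step 8: stack=$ h G h  input=h h $  — match h
step 9: stack=$ h G  input=h $  — expand G → epsilon
step 10: stack=$ h  input=h $  — match h
Accept reached after 10 steps.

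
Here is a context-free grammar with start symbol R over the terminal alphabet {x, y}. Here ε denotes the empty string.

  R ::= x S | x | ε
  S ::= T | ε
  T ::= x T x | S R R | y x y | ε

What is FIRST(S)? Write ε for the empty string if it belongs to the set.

{ε, x, y}

FIRST(R) = {ε, x}
FIRST(S) = {ε, x, y}  (via T)
FIRST(T) = {ε, x, y}  (via S R R)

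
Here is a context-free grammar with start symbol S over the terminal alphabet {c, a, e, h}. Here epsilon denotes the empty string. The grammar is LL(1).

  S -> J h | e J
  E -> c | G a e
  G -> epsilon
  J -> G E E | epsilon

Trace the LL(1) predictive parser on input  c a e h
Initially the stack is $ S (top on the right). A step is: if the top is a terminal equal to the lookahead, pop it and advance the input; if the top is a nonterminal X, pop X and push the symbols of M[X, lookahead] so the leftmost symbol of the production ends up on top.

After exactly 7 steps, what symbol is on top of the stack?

a

step 1: stack=$ S  input=c a e h $  — expand S -> J h
step 2: stack=$ h J  input=c a e h $  — expand J -> G E E
step 3: stack=$ h E E G  input=c a e h $  — expand G -> epsilon
step 4: stack=$ h E E  input=c a e h $  — expand E -> c
step 5: stack=$ h E c  input=c a e h $  — match c
step 6: stack=$ h E  input=a e h $  — expand E -> G a e
step 7: stack=$ h e a G  input=a e h $  — expand G -> epsilon
Stack after step 7: $ h e a (top = a).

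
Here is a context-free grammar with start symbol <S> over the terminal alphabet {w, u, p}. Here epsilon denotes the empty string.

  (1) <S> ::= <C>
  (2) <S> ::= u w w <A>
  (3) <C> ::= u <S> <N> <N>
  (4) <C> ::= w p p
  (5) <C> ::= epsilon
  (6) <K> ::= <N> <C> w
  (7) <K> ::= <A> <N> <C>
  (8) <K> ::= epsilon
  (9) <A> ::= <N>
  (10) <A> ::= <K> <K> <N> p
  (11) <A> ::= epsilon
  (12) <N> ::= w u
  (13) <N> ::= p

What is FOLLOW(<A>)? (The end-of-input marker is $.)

{$, p, w}

FIRST(<C>): from <C>::=u <S> <N> <N> we get {u}; from <C>::=w p p we get {w}; from <C>::=epsilon we get {epsilon}. So FIRST(<C>) = {epsilon, u, w}.
FIRST(<N>): from <N>::=w u we get {w}; from <N>::=p we get {p}. So FIRST(<N>) = {p, w}.
FIRST(<S>): from <S>::=<C> we get {epsilon, u, w}; from <S>::=u w w <A> we get {u}. So FIRST(<S>) = {epsilon, u, w}.
FIRST(<K>): from <K>::=<N> <C> w we get {p, w}; from <K>::=<A> <N> <C> we get {p, w}; from <K>::=epsilon we get {epsilon}. So FIRST(<K>) = {epsilon, p, w}.
FIRST(<A>): from <A>::=<N> we get {p, w}; from <A>::=<K> <K> <N> p we get {p, w}; from <A>::=epsilon we get {epsilon}. So FIRST(<A>) = {epsilon, p, w}.
FOLLOW(<S>) includes $ since <S> is the start symbol.
FOLLOW(<S>): in <C>::=u <S> <N> <N>, <S> is followed by <N> <N> with FIRST {p, w}. Thus FOLLOW(<S>) = {$, p, w}.
FOLLOW(<K>): in <A>::=<K> <K> <N> p (occurrence 1), <K> is followed by <K> <N> p with FIRST {p, w}; in <A>::=<K> <K> <N> p (occurrence 2), <K> is followed by <N> p with FIRST {p, w}. Thus FOLLOW(<K>) = {p, w}.
FOLLOW(<C>): in <S>::=<C>, the suffix after <C> is empty, so FOLLOW(<C>) ⊇ FOLLOW(<S>) = {$, p, w}; in <K>::=<N> <C> w, <C> is followed by w with FIRST {w}; in <K>::=<A> <N> <C>, the suffix after <C> is empty, so FOLLOW(<C>) ⊇ FOLLOW(<K>) = {p, w}. Thus FOLLOW(<C>) = {$, p, w}.
FOLLOW(<A>): in <S>::=u w w <A>, the suffix after <A> is empty, so FOLLOW(<A>) ⊇ FOLLOW(<S>) = {$, p, w}; in <K>::=<A> <N> <C>, <A> is followed by <N> <C> with FIRST {p, w}. Thus FOLLOW(<A>) = {$, p, w}.
FOLLOW(<N>): in <C>::=u <S> <N> <N> (occurrence 1), <N> is followed by <N> with FIRST {p, w}; in <C>::=u <S> <N> <N> (occurrence 2), the suffix after <N> is empty, so FOLLOW(<N>) ⊇ FOLLOW(<C>) = {$, p, w}; in <K>::=<N> <C> w, <N> is followed by <C> w with FIRST {u, w}; in <K>::=<A> <N> <C>, <N> is followed by <C> with FIRST {epsilon, u, w}; in <K>::=<A> <N> <C>, the suffix after <N> is nullable, so FOLLOW(<N>) ⊇ FOLLOW(<K>) = {p, w}; in <A>::=<N>, the suffix after <N> is empty, so FOLLOW(<N>) ⊇ FOLLOW(<A>) = {$, p, w}; in <A>::=<K> <K> <N> p, <N> is followed by p with FIRST {p}. Thus FOLLOW(<N>) = {$, p, u, w}.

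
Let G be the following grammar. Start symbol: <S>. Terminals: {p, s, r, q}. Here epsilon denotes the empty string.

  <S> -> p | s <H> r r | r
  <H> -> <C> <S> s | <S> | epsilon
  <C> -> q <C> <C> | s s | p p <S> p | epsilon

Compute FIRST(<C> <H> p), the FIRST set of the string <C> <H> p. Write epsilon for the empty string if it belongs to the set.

{p, q, r, s}

FIRST(<S>): from <S>->p we get {p}; from <S>->s <H> r r we get {s}; from <S>->r we get {r}. So FIRST(<S>) = {p, r, s}.
FIRST(<C>): from <C>->q <C> <C> we get {q}; from <C>->s s we get {s}; from <C>->p p <S> p we get {p}; from <C>->epsilon we get {epsilon}. So FIRST(<C>) = {epsilon, p, q, s}.
FIRST(<H>): from <H>-><C> <S> s we get {p, q, r, s}; from <H>-><S> we get {p, r, s}; from <H>->epsilon we get {epsilon}. So FIRST(<H>) = {epsilon, p, q, r, s}.
FIRST(<C> <H> p): take FIRST of each symbol in turn, carrying on past any symbol whose FIRST contains epsilon; result {p, q, r, s}.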